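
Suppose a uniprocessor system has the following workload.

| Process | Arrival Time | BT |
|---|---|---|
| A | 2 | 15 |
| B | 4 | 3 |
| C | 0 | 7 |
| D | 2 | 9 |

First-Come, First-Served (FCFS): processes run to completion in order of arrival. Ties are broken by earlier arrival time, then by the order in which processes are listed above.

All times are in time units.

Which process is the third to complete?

D

Schedule: | C 0-7 | A 7-22 | D 22-31 | B 31-34 |
Completion: A=22  B=34  C=7  D=31
Turnaround (C−A): A=20  B=30  C=7  D=29
Finish order: C → A → D → B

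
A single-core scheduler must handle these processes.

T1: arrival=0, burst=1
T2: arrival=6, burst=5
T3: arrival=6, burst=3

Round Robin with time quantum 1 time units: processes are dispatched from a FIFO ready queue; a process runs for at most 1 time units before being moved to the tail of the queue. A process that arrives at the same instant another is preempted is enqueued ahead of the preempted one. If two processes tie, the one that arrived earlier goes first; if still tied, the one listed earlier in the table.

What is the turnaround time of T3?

6

Schedule: | T1 0-1 | idle 1-6 | T2 6-7 | T3 7-8 | T2 8-9 | T3 9-10 | T2 10-11 | T3 11-12 | T2 12-14 |
Completion: T1=1  T2=14  T3=12
Turnaround(T3) = completion − arrival = 12 − 6 = 6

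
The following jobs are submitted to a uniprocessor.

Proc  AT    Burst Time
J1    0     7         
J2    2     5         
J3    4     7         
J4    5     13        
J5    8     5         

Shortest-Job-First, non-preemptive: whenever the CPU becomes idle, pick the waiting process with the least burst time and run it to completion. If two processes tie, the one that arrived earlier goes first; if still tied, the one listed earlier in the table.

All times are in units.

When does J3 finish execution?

24

Schedule: | J1 0-7 | J2 7-12 | J5 12-17 | J3 17-24 | J4 24-37 |
Completion: J1=7  J2=12  J3=24  J4=37  J5=17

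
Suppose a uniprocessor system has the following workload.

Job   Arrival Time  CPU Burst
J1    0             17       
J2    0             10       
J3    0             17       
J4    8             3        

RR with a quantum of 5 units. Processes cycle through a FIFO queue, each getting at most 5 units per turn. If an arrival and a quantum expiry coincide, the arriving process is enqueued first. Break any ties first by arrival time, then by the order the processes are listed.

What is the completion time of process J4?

23

Schedule: | J1 0-5 | J2 5-10 | J3 10-15 | J1 15-20 | J4 20-23 | J2 23-28 | J3 28-33 | J1 33-38 | J3 38-43 | J1 43-45 | J3 45-47 |
Completion: J1=45  J2=28  J3=47  J4=23
Turnaround (C−A): J1=45  J2=28  J3=47  J4=15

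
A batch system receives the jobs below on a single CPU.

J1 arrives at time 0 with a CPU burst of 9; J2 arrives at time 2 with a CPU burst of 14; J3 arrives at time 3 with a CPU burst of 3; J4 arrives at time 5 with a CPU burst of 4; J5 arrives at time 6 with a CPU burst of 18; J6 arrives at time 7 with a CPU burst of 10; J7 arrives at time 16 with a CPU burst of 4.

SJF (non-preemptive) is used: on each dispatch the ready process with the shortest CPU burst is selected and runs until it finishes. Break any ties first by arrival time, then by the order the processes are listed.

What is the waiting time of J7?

Timeline: | J1 0-9 | J3 9-12 | J4 12-16 | J7 16-20 | J6 20-30 | J2 30-44 | J5 44-62 |
Completion: J1=9  J2=44  J3=12  J4=16  J5=62  J6=30  J7=20
Waiting(J7) = turnaround − burst = 4 − 4 = 0

0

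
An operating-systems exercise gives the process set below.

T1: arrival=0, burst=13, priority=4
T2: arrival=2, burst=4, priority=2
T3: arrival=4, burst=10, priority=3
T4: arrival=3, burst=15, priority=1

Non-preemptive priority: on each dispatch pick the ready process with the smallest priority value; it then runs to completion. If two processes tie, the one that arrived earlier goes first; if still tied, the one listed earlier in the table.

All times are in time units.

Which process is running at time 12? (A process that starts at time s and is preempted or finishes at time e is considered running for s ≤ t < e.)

Timeline: | T1 0-13 | T4 13-28 | T2 28-32 | T3 32-42 |
Completion: T1=13  T2=32  T3=42  T4=28

T1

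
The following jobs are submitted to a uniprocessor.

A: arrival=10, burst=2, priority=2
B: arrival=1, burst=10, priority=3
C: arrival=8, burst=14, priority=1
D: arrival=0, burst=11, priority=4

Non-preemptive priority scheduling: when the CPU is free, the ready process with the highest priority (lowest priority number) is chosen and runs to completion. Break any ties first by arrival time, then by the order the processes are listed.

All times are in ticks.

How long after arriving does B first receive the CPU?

26

Timeline: | D 0-11 | C 11-25 | A 25-27 | B 27-37 |
Completion: A=27  B=37  C=25  D=11
Turnaround (C−A): A=17  B=36  C=17  D=11
Response(B) = first start − arrival = 27 − 1 = 26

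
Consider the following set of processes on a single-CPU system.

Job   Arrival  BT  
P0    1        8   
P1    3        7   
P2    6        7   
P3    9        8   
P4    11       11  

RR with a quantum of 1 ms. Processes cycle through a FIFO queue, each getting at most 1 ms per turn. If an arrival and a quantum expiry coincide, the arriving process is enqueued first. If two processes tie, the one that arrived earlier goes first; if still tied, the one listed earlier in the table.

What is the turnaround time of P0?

23

Gantt: | idle 0-1 | P0 1-3 | P1 3-4 | P0 4-5 | P1 5-6 | P0 6-7 | P2 7-8 | P1 8-9 | P0 9-10 | P2 10-11 | P3 11-12 | P1 12-13 | P0 13-14 | P4 14-15 | P2 15-16 | P3 16-17 | P1 17-18 | P0 18-19 | P4 19-20 | P2 20-21 | P3 21-22 | P1 22-23 | P0 23-24 | P4 24-25 | P2 25-26 | P3 26-27 | P1 27-28 | P4 28-29 | P2 29-30 | P3 30-31 | P4 31-32 | P2 32-33 | P3 33-34 | P4 34-35 | P3 35-36 | P4 36-37 | P3 37-38 | P4 38-42 |
Completion: P0=24  P1=28  P2=33  P3=38  P4=42
Turnaround(P0) = completion − arrival = 24 − 1 = 23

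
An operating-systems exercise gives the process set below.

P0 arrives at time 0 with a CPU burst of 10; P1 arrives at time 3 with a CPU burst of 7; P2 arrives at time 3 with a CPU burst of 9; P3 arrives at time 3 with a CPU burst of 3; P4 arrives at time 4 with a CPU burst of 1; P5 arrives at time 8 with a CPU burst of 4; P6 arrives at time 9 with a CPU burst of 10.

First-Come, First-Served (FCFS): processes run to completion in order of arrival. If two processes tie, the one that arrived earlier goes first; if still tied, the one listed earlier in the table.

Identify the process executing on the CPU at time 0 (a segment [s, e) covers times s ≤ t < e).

Gantt: | P0 0-10 | P1 10-17 | P2 17-26 | P3 26-29 | P4 29-30 | P5 30-34 | P6 34-44 |
Completion: P0=10  P1=17  P2=26  P3=29  P4=30  P5=34  P6=44

P0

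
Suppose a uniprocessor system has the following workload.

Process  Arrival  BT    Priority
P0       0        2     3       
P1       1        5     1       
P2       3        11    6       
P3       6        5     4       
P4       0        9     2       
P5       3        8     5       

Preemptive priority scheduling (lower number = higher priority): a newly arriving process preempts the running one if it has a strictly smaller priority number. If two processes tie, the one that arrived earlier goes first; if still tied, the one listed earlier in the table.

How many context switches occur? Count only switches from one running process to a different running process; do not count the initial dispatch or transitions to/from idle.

Schedule: | P4 0-1 | P1 1-6 | P4 6-14 | P0 14-16 | P3 16-21 | P5 21-29 | P2 29-40 |
Completion: P0=16  P1=6  P2=40  P3=21  P4=14  P5=29
Turnaround (C−A): P0=16  P1=5  P2=37  P3=15  P4=14  P5=26

6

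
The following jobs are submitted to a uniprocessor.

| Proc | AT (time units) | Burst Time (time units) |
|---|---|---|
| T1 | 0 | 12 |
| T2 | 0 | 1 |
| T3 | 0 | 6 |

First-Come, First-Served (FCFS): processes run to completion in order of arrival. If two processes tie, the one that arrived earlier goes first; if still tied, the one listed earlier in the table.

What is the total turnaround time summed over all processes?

44

Gantt: | T1 0-12 | T2 12-13 | T3 13-19 |
Completion: T1=12  T2=13  T3=19
Turnaround (C−A): T1=12  T2=13  T3=19
Turnaround = completion − arrival: T1=12, T2=13, T3=19
Total turnaround = 12 + 13 + 19 = 44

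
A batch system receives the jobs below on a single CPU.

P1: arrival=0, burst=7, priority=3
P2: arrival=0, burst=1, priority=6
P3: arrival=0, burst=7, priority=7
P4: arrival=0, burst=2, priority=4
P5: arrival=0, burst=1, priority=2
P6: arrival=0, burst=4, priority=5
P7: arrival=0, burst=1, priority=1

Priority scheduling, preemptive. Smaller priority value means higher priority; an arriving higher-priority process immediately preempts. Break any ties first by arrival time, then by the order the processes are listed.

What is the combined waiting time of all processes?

Gantt: | P7 0-1 | P5 1-2 | P1 2-9 | P4 9-11 | P6 11-15 | P2 15-16 | P3 16-23 |
Completion: P1=9  P2=16  P3=23  P4=11  P5=2  P6=15  P7=1
Turnaround (C−A): P1=9  P2=16  P3=23  P4=11  P5=2  P6=15  P7=1
Waiting = turnaround − burst: P1=2, P2=15, P3=16, P4=9, P5=1, P6=11, P7=0
Total waiting = 2 + 15 + 16 + 9 + 1 + 11 + 0 = 54

54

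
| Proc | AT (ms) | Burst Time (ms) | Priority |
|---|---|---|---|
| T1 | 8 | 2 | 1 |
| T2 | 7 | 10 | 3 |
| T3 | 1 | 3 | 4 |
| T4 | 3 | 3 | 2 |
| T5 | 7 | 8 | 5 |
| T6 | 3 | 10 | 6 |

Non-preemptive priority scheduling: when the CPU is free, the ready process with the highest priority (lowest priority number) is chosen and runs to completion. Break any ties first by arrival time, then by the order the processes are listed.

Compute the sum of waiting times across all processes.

46

Schedule: | idle 0-1 | T3 1-4 | T4 4-7 | T2 7-17 | T1 17-19 | T5 19-27 | T6 27-37 |
Completion: T1=19  T2=17  T3=4  T4=7  T5=27  T6=37
Turnaround (C−A): T1=11  T2=10  T3=3  T4=4  T5=20  T6=34
Waiting = turnaround − burst: T1=9, T2=0, T3=0, T4=1, T5=12, T6=24
Total waiting = 9 + 0 + 0 + 1 + 12 + 24 = 46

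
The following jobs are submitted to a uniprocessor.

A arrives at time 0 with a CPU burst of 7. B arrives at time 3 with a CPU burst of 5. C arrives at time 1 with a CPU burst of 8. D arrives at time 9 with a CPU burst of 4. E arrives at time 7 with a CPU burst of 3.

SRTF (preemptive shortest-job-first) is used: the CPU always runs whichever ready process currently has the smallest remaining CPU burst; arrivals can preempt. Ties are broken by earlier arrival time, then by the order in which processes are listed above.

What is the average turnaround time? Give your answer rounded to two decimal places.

Gantt: | A 0-7 | E 7-10 | D 10-14 | B 14-19 | C 19-27 |
Completion: A=7  B=19  C=27  D=14  E=10
Turnaround times: A=7, B=16, C=26, D=5, E=3
Average turnaround = (7+16+26+5+3) / 5 = 57/5 = 11.40

11.40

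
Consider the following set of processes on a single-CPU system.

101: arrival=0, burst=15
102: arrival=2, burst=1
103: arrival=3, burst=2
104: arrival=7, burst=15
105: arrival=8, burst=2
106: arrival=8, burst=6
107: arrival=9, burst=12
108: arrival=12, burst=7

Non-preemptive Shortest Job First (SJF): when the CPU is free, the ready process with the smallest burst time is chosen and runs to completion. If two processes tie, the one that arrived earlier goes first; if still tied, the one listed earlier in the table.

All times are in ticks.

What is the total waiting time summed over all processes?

124

Gantt: | 101 0-15 | 102 15-16 | 103 16-18 | 105 18-20 | 106 20-26 | 108 26-33 | 107 33-45 | 104 45-60 |
Completion: 101=15  102=16  103=18  104=60  105=20  106=26  107=45  108=33
Waiting = turnaround − burst: 101=0, 102=13, 103=13, 104=38, 105=10, 106=12, 107=24, 108=14
Total waiting = 0 + 13 + 13 + 38 + 10 + 12 + 24 + 14 = 124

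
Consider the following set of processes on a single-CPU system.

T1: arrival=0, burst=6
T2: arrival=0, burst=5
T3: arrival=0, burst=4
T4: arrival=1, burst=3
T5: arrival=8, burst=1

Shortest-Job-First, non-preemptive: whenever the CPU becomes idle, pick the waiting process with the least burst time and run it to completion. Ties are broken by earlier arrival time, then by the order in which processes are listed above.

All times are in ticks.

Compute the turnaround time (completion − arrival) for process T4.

6

Timeline: | T3 0-4 | T4 4-7 | T2 7-12 | T5 12-13 | T1 13-19 |
Completion: T1=19  T2=12  T3=4  T4=7  T5=13
Turnaround (C−A): T1=19  T2=12  T3=4  T4=6  T5=5
Turnaround(T4) = completion − arrival = 7 − 1 = 6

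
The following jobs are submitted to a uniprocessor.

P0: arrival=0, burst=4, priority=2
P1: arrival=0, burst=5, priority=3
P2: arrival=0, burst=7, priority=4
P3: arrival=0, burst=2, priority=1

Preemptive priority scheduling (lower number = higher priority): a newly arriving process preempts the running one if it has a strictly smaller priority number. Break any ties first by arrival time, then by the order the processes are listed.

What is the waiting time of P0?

Timeline: | P3 0-2 | P0 2-6 | P1 6-11 | P2 11-18 |
Completion: P0=6  P1=11  P2=18  P3=2
Turnaround (C−A): P0=6  P1=11  P2=18  P3=2
Waiting(P0) = turnaround − burst = 6 − 4 = 2

2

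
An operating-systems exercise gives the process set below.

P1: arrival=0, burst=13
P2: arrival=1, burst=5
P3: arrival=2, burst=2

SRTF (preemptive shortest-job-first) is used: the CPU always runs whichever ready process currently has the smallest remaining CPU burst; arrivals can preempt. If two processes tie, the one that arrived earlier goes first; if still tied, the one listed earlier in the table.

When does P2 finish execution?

Schedule: | P1 0-1 | P2 1-2 | P3 2-4 | P2 4-8 | P1 8-20 |
Completion: P1=20  P2=8  P3=4
Turnaround (C−A): P1=20  P2=7  P3=2

8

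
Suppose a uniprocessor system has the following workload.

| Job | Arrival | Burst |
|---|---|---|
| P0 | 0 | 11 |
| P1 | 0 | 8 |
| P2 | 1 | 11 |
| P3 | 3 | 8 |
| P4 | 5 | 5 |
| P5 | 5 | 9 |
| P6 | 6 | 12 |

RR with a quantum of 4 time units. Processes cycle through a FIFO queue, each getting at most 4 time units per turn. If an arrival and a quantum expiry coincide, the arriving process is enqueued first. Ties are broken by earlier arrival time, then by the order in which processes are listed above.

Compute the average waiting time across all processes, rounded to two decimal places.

Gantt: | P0 0-4 | P1 4-8 | P2 8-12 | P3 12-16 | P0 16-20 | P4 20-24 | P5 24-28 | P6 28-32 | P1 32-36 | P2 36-40 | P3 40-44 | P0 44-47 | P4 47-48 | P5 48-52 | P6 52-56 | P2 56-59 | P5 59-60 | P6 60-64 |
Completion: P0=47  P1=36  P2=59  P3=44  P4=48  P5=60  P6=64
Turnaround (C−A): P0=47  P1=36  P2=58  P3=41  P4=43  P5=55  P6=58
Waiting times: P0=36, P1=28, P2=47, P3=33, P4=38, P5=46, P6=46
Average waiting = (36+28+47+33+38+46+46) / 7 = 274/7 = 39.14

39.14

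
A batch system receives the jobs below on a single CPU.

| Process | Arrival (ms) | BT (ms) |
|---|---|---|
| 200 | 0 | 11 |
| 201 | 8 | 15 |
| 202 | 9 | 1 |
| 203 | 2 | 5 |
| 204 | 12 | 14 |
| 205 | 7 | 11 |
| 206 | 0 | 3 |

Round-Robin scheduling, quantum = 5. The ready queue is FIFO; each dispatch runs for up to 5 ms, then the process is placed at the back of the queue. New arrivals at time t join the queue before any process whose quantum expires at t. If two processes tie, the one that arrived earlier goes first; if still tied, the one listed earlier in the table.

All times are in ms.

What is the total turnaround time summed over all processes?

214

Timeline: | 200 0-5 | 206 5-8 | 203 8-13 | 200 13-18 | 205 18-23 | 201 23-28 | 202 28-29 | 204 29-34 | 200 34-35 | 205 35-40 | 201 40-45 | 204 45-50 | 205 50-51 | 201 51-56 | 204 56-60 |
Completion: 200=35  201=56  202=29  203=13  204=60  205=51  206=8
Turnaround = completion − arrival: 200=35, 201=48, 202=20, 203=11, 204=48, 205=44, 206=8
Total turnaround = 35 + 48 + 20 + 11 + 48 + 44 + 8 = 214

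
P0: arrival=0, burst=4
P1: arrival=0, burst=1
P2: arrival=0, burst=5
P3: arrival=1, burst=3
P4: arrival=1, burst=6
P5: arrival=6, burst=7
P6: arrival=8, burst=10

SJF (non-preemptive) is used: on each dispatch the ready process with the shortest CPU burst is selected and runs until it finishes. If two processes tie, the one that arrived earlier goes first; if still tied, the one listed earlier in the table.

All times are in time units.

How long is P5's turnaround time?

Schedule: | P1 0-1 | P3 1-4 | P0 4-8 | P2 8-13 | P4 13-19 | P5 19-26 | P6 26-36 |
Completion: P0=8  P1=1  P2=13  P3=4  P4=19  P5=26  P6=36
Turnaround (C−A): P0=8  P1=1  P2=13  P3=3  P4=18  P5=20  P6=28
Turnaround(P5) = completion − arrival = 26 − 6 = 20

20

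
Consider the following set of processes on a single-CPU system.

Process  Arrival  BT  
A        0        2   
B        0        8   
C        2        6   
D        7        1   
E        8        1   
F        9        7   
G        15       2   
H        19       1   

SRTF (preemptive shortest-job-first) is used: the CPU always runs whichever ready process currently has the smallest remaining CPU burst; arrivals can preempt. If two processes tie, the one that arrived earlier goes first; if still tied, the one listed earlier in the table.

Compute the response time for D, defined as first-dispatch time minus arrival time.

1

Schedule: | A 0-2 | C 2-8 | D 8-9 | E 9-10 | F 10-17 | G 17-19 | H 19-20 | B 20-28 |
Completion: A=2  B=28  C=8  D=9  E=10  F=17  G=19  H=20
Response(D) = first start − arrival = 8 − 7 = 1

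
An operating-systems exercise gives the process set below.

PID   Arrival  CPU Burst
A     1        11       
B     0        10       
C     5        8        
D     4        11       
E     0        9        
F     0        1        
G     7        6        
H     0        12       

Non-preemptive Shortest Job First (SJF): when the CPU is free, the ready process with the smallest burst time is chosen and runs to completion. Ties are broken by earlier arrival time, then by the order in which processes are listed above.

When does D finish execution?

56

Schedule: | F 0-1 | E 1-10 | G 10-16 | C 16-24 | B 24-34 | A 34-45 | D 45-56 | H 56-68 |
Completion: A=45  B=34  C=24  D=56  E=10  F=1  G=16  H=68
Turnaround (C−A): A=44  B=34  C=19  D=52  E=10  F=1  G=9  H=68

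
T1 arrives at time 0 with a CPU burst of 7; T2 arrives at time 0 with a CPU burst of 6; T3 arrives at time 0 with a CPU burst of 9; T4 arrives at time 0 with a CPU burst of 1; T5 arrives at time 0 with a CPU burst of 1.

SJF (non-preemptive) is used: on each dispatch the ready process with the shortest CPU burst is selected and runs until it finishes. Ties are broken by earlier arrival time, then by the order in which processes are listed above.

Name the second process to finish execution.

Gantt: | T4 0-1 | T5 1-2 | T2 2-8 | T1 8-15 | T3 15-24 |
Completion: T1=15  T2=8  T3=24  T4=1  T5=2
Finish order: T4 → T5 → T2 → T1 → T3

T5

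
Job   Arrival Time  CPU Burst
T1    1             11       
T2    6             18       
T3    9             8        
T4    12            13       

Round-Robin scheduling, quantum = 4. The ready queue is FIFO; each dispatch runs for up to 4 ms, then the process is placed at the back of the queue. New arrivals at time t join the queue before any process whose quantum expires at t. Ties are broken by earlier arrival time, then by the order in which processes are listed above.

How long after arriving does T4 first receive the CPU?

Gantt: | idle 0-1 | T1 1-9 | T2 9-13 | T3 13-17 | T1 17-20 | T4 20-24 | T2 24-28 | T3 28-32 | T4 32-36 | T2 36-40 | T4 40-44 | T2 44-48 | T4 48-49 | T2 49-51 |
Completion: T1=20  T2=51  T3=32  T4=49
Response(T4) = first start − arrival = 20 − 12 = 8

8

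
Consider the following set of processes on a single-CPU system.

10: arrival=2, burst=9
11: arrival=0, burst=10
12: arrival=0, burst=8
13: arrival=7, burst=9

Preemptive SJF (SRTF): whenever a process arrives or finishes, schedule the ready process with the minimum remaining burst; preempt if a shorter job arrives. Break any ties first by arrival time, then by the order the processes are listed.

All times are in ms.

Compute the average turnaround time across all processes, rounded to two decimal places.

19.50

Schedule: | 12 0-8 | 10 8-17 | 13 17-26 | 11 26-36 |
Completion: 10=17  11=36  12=8  13=26
Turnaround (C−A): 10=15  11=36  12=8  13=19
Turnaround times: 10=15, 11=36, 12=8, 13=19
Average turnaround = (15+36+8+19) / 4 = 78/4 = 19.50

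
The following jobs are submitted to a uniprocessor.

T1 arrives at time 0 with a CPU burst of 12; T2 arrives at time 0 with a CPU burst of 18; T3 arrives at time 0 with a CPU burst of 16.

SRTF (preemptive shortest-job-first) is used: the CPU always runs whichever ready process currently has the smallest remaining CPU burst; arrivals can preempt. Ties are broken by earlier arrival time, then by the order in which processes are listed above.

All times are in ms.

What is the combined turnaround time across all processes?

Gantt: | T1 0-12 | T3 12-28 | T2 28-46 |
Completion: T1=12  T2=46  T3=28
Turnaround = completion − arrival: T1=12, T2=46, T3=28
Total turnaround = 12 + 46 + 28 = 86

86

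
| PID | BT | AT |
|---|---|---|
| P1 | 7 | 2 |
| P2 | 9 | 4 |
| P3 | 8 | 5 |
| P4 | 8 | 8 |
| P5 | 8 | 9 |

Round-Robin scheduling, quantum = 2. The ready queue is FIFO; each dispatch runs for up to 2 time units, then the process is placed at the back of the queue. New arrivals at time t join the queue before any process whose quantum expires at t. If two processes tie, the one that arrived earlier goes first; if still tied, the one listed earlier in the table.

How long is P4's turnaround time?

32

Gantt: | idle 0-2 | P1 2-4 | P2 4-6 | P1 6-8 | P3 8-10 | P2 10-12 | P4 12-14 | P1 14-16 | P5 16-18 | P3 18-20 | P2 20-22 | P4 22-24 | P1 24-25 | P5 25-27 | P3 27-29 | P2 29-31 | P4 31-33 | P5 33-35 | P3 35-37 | P2 37-38 | P4 38-40 | P5 40-42 |
Completion: P1=25  P2=38  P3=37  P4=40  P5=42
Turnaround (C−A): P1=23  P2=34  P3=32  P4=32  P5=33
Turnaround(P4) = completion − arrival = 40 − 8 = 32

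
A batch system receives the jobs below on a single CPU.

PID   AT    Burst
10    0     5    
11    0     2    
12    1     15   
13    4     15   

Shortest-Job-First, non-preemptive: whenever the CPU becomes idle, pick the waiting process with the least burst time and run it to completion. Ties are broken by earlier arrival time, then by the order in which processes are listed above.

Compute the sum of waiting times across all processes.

Timeline: | 11 0-2 | 10 2-7 | 12 7-22 | 13 22-37 |
Completion: 10=7  11=2  12=22  13=37
Turnaround (C−A): 10=7  11=2  12=21  13=33
Waiting = turnaround − burst: 10=2, 11=0, 12=6, 13=18
Total waiting = 2 + 0 + 6 + 18 = 26

26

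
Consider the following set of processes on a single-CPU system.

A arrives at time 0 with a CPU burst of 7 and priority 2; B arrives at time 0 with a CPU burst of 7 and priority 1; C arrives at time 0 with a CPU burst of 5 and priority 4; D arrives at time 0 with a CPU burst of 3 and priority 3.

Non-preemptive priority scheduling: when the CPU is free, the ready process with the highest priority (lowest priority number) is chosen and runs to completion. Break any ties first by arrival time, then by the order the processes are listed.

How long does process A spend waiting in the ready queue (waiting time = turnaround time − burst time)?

7

Timeline: | B 0-7 | A 7-14 | D 14-17 | C 17-22 |
Completion: A=14  B=7  C=22  D=17
Turnaround (C−A): A=14  B=7  C=22  D=17
Waiting(A) = turnaround − burst = 14 − 7 = 7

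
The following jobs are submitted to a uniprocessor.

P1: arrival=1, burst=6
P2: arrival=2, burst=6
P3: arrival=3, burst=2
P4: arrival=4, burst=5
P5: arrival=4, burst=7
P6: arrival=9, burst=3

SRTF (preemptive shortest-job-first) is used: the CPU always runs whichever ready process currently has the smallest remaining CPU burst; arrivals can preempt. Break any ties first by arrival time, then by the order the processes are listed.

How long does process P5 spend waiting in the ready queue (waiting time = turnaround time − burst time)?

Timeline: | idle 0-1 | P1 1-3 | P3 3-5 | P1 5-9 | P6 9-12 | P4 12-17 | P2 17-23 | P5 23-30 |
Completion: P1=9  P2=23  P3=5  P4=17  P5=30  P6=12
Waiting(P5) = turnaround − burst = 26 − 7 = 19

19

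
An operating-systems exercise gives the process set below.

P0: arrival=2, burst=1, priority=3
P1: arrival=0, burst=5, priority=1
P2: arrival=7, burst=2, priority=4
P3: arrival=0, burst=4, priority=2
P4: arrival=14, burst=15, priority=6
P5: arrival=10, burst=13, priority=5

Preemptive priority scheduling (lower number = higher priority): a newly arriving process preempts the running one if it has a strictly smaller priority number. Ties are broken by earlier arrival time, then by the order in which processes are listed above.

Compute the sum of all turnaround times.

68

Gantt: | P1 0-5 | P3 5-9 | P0 9-10 | P2 10-12 | P5 12-25 | P4 25-40 |
Completion: P0=10  P1=5  P2=12  P3=9  P4=40  P5=25
Turnaround (C−A): P0=8  P1=5  P2=5  P3=9  P4=26  P5=15
Turnaround = completion − arrival: P0=8, P1=5, P2=5, P3=9, P4=26, P5=15
Total turnaround = 8 + 5 + 5 + 9 + 26 + 15 = 68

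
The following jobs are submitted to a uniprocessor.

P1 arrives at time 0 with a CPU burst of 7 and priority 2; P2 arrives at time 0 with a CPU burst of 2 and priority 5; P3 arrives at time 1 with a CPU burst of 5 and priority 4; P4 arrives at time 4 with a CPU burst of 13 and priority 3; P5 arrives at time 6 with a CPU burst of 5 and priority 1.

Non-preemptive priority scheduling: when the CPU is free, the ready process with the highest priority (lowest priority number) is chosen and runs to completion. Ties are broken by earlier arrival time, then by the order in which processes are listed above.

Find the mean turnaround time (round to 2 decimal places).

19.00

Timeline: | P1 0-7 | P5 7-12 | P4 12-25 | P3 25-30 | P2 30-32 |
Completion: P1=7  P2=32  P3=30  P4=25  P5=12
Turnaround (C−A): P1=7  P2=32  P3=29  P4=21  P5=6
Turnaround times: P1=7, P2=32, P3=29, P4=21, P5=6
Average turnaround = (7+32+29+21+6) / 5 = 95/5 = 19.00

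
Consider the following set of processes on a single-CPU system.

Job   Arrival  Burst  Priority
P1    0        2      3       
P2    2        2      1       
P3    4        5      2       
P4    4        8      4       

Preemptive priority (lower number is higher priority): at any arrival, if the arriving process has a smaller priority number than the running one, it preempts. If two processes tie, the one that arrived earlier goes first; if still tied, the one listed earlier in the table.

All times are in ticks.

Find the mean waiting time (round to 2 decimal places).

Gantt: | P1 0-2 | P2 2-4 | P3 4-9 | P4 9-17 |
Completion: P1=2  P2=4  P3=9  P4=17
Turnaround (C−A): P1=2  P2=2  P3=5  P4=13
Waiting times: P1=0, P2=0, P3=0, P4=5
Average waiting = (0+0+0+5) / 4 = 5/4 = 1.25

1.25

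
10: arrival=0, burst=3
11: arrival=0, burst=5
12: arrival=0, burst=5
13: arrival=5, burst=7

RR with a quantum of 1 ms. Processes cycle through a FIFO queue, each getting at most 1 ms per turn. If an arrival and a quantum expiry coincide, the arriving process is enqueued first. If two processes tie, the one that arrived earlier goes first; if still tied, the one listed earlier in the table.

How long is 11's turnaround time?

15

Timeline: | 10 0-1 | 11 1-2 | 12 2-3 | 10 3-4 | 11 4-5 | 12 5-6 | 10 6-7 | 13 7-8 | 11 8-9 | 12 9-10 | 13 10-11 | 11 11-12 | 12 12-13 | 13 13-14 | 11 14-15 | 12 15-16 | 13 16-20 |
Completion: 10=7  11=15  12=16  13=20
Turnaround(11) = completion − arrival = 15 − 0 = 15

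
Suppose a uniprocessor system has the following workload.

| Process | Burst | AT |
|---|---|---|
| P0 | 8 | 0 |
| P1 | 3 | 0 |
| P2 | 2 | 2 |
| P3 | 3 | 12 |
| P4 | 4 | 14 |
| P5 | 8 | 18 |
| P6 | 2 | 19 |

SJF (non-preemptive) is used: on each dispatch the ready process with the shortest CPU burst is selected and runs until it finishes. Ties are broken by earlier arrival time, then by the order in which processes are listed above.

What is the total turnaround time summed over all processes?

44

Timeline: | P1 0-3 | P2 3-5 | P0 5-13 | P3 13-16 | P4 16-20 | P6 20-22 | P5 22-30 |
Completion: P0=13  P1=3  P2=5  P3=16  P4=20  P5=30  P6=22
Turnaround (C−A): P0=13  P1=3  P2=3  P3=4  P4=6  P5=12  P6=3
Turnaround = completion − arrival: P0=13, P1=3, P2=3, P3=4, P4=6, P5=12, P6=3
Total turnaround = 13 + 3 + 3 + 4 + 6 + 12 + 3 = 44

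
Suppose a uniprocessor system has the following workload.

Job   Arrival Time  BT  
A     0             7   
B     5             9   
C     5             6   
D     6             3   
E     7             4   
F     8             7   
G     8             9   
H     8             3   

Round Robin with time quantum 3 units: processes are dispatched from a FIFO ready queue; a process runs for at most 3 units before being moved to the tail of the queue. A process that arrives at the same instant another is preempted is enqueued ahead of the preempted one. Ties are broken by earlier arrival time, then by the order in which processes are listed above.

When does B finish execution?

Gantt: | A 0-6 | B 6-9 | C 9-12 | D 12-15 | A 15-16 | E 16-19 | F 19-22 | G 22-25 | H 25-28 | B 28-31 | C 31-34 | E 34-35 | F 35-38 | G 38-41 | B 41-44 | F 44-45 | G 45-48 |
Completion: A=16  B=44  C=34  D=15  E=35  F=45  G=48  H=28
Turnaround (C−A): A=16  B=39  C=29  D=9  E=28  F=37  G=40  H=20

44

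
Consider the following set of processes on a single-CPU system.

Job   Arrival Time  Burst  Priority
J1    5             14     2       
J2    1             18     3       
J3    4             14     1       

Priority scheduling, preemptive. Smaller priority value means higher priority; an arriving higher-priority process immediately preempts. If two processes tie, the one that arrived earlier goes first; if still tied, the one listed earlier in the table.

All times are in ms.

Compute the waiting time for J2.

Timeline: | idle 0-1 | J2 1-4 | J3 4-18 | J1 18-32 | J2 32-47 |
Completion: J1=32  J2=47  J3=18
Waiting(J2) = turnaround − burst = 46 − 18 = 28

28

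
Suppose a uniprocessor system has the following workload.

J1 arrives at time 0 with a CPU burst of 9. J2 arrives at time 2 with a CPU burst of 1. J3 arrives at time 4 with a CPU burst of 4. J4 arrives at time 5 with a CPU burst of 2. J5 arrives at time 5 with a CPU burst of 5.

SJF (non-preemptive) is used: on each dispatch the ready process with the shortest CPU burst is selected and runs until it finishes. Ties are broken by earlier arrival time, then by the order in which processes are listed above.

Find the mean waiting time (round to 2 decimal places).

6.20

Schedule: | J1 0-9 | J2 9-10 | J4 10-12 | J3 12-16 | J5 16-21 |
Completion: J1=9  J2=10  J3=16  J4=12  J5=21
Waiting times: J1=0, J2=7, J3=8, J4=5, J5=11
Average waiting = (0+7+8+5+11) / 5 = 31/5 = 6.20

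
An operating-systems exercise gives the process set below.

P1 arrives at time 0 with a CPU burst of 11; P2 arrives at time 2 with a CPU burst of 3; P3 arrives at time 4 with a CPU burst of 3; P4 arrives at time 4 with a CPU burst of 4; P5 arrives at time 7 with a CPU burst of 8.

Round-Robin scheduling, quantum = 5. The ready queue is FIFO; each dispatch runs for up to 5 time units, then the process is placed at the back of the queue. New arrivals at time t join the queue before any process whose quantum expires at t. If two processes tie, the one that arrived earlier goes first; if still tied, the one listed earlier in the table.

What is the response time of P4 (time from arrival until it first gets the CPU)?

7

Schedule: | P1 0-5 | P2 5-8 | P3 8-11 | P4 11-15 | P1 15-20 | P5 20-25 | P1 25-26 | P5 26-29 |
Completion: P1=26  P2=8  P3=11  P4=15  P5=29
Response(P4) = first start − arrival = 11 − 4 = 7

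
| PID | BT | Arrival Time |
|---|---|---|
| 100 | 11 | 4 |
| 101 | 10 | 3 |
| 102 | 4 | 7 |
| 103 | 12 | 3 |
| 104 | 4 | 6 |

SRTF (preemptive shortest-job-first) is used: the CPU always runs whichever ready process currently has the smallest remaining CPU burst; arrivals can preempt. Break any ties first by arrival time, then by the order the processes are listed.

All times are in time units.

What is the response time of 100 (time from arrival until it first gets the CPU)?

Gantt: | idle 0-3 | 101 3-6 | 104 6-10 | 102 10-14 | 101 14-21 | 100 21-32 | 103 32-44 |
Completion: 100=32  101=21  102=14  103=44  104=10
Response(100) = first start − arrival = 21 − 4 = 17

17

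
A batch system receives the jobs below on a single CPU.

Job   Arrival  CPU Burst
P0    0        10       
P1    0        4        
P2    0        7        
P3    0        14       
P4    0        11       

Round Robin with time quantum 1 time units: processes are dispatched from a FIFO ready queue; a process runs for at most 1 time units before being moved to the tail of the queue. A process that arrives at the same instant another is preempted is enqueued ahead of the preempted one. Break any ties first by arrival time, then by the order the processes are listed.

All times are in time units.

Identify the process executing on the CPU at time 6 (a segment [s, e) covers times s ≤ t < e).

Timeline: | P0 0-1 | P1 1-2 | P2 2-3 | P3 3-4 | P4 4-5 | P0 5-6 | P1 6-7 | P2 7-8 | P3 8-9 | P4 9-10 | P0 10-11 | P1 11-12 | P2 12-13 | P3 13-14 | P4 14-15 | P0 15-16 | P1 16-17 | P2 17-18 | P3 18-19 | P4 19-20 | P0 20-21 | P2 21-22 | P3 22-23 | P4 23-24 | P0 24-25 | P2 25-26 | P3 26-27 | P4 27-28 | P0 28-29 | P2 29-30 | P3 30-31 | P4 31-32 | P0 32-33 | P3 33-34 | P4 34-35 | P0 35-36 | P3 36-37 | P4 37-38 | P0 38-39 | P3 39-40 | P4 40-41 | P3 41-42 | P4 42-43 | P3 43-46 |
Completion: P0=39  P1=17  P2=30  P3=46  P4=43
Turnaround (C−A): P0=39  P1=17  P2=30  P3=46  P4=43

P1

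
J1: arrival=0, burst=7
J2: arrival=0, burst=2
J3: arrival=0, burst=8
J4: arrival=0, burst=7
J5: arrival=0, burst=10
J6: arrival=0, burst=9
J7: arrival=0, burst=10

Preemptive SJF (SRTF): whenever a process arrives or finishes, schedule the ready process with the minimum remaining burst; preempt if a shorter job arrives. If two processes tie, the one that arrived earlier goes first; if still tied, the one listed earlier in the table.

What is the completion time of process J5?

43

Schedule: | J2 0-2 | J1 2-9 | J4 9-16 | J3 16-24 | J6 24-33 | J5 33-43 | J7 43-53 |
Completion: J1=9  J2=2  J3=24  J4=16  J5=43  J6=33  J7=53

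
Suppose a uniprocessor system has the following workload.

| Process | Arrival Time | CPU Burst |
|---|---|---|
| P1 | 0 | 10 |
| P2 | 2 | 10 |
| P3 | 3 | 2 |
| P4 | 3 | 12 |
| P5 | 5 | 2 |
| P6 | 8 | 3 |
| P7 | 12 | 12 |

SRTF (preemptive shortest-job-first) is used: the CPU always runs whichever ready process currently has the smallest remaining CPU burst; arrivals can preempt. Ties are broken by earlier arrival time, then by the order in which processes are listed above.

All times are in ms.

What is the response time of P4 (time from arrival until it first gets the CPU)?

24

Gantt: | P1 0-3 | P3 3-5 | P5 5-7 | P1 7-8 | P6 8-11 | P1 11-17 | P2 17-27 | P4 27-39 | P7 39-51 |
Completion: P1=17  P2=27  P3=5  P4=39  P5=7  P6=11  P7=51
Turnaround (C−A): P1=17  P2=25  P3=2  P4=36  P5=2  P6=3  P7=39
Response(P4) = first start − arrival = 27 − 3 = 24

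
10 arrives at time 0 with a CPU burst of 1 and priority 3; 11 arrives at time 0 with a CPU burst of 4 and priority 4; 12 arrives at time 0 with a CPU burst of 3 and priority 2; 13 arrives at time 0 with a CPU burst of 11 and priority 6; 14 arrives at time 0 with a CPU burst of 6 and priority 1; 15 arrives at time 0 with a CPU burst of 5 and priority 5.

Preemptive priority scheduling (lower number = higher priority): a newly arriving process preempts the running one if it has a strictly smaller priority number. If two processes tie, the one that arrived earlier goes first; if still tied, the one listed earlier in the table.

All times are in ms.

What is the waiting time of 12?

Schedule: | 14 0-6 | 12 6-9 | 10 9-10 | 11 10-14 | 15 14-19 | 13 19-30 |
Completion: 10=10  11=14  12=9  13=30  14=6  15=19
Turnaround (C−A): 10=10  11=14  12=9  13=30  14=6  15=19
Waiting(12) = turnaround − burst = 9 − 3 = 6

6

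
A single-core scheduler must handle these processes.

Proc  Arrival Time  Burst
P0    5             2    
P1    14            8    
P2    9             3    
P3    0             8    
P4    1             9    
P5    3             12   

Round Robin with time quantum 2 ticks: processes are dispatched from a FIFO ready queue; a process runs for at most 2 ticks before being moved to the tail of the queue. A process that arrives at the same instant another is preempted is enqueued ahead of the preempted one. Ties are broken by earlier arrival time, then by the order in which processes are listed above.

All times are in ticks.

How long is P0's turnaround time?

Gantt: | P3 0-2 | P4 2-4 | P3 4-6 | P5 6-8 | P4 8-10 | P0 10-12 | P3 12-14 | P5 14-16 | P2 16-18 | P4 18-20 | P1 20-22 | P3 22-24 | P5 24-26 | P2 26-27 | P4 27-29 | P1 29-31 | P5 31-33 | P4 33-34 | P1 34-36 | P5 36-38 | P1 38-40 | P5 40-42 |
Completion: P0=12  P1=40  P2=27  P3=24  P4=34  P5=42
Turnaround (C−A): P0=7  P1=26  P2=18  P3=24  P4=33  P5=39
Turnaround(P0) = completion − arrival = 12 − 5 = 7

7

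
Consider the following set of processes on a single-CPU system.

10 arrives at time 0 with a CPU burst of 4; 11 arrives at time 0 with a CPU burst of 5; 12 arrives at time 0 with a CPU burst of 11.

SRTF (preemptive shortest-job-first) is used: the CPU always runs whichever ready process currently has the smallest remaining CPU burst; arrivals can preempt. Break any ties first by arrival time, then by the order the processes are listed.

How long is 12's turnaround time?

20

Timeline: | 10 0-4 | 11 4-9 | 12 9-20 |
Completion: 10=4  11=9  12=20
Turnaround(12) = completion − arrival = 20 − 0 = 20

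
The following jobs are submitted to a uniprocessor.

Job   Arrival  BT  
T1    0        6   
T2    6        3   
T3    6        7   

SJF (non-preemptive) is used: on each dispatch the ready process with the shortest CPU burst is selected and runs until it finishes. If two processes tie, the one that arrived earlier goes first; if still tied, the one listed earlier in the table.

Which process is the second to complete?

T2

Timeline: | T1 0-6 | T2 6-9 | T3 9-16 |
Completion: T1=6  T2=9  T3=16
Turnaround (C−A): T1=6  T2=3  T3=10
Finish order: T1 → T2 → T3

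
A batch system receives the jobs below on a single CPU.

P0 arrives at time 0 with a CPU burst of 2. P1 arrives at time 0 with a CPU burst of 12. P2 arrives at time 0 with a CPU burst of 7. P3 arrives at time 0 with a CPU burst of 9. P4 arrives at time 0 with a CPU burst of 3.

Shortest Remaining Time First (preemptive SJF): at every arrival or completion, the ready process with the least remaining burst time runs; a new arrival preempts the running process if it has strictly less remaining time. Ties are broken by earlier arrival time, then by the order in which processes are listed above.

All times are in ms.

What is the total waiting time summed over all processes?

40

Schedule: | P0 0-2 | P4 2-5 | P2 5-12 | P3 12-21 | P1 21-33 |
Completion: P0=2  P1=33  P2=12  P3=21  P4=5
Waiting = turnaround − burst: P0=0, P1=21, P2=5, P3=12, P4=2
Total waiting = 0 + 21 + 5 + 12 + 2 = 40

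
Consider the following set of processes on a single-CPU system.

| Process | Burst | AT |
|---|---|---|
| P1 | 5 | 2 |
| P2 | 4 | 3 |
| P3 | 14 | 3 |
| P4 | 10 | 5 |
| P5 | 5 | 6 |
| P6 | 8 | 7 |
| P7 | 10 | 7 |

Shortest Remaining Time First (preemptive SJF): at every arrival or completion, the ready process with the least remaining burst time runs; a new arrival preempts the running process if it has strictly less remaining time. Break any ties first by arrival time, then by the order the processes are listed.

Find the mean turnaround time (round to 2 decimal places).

Timeline: | idle 0-2 | P1 2-7 | P2 7-11 | P5 11-16 | P6 16-24 | P4 24-34 | P7 34-44 | P3 44-58 |
Completion: P1=7  P2=11  P3=58  P4=34  P5=16  P6=24  P7=44
Turnaround (C−A): P1=5  P2=8  P3=55  P4=29  P5=10  P6=17  P7=37
Turnaround times: P1=5, P2=8, P3=55, P4=29, P5=10, P6=17, P7=37
Average turnaround = (5+8+55+29+10+17+37) / 7 = 161/7 = 23.00

23.00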